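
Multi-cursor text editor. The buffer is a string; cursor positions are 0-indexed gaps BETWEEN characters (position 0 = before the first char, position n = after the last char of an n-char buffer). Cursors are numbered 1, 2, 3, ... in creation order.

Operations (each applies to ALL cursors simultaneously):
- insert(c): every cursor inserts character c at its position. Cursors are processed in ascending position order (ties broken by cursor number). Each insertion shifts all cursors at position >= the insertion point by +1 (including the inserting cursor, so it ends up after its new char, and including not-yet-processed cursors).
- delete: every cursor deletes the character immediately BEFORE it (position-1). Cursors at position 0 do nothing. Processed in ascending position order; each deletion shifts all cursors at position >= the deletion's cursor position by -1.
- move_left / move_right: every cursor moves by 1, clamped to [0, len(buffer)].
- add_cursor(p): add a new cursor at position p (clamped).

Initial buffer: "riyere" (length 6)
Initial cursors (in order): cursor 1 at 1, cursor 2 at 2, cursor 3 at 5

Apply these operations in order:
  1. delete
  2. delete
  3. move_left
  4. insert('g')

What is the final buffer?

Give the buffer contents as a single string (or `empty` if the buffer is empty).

Answer: gggye

Derivation:
After op 1 (delete): buffer="yee" (len 3), cursors c1@0 c2@0 c3@2, authorship ...
After op 2 (delete): buffer="ye" (len 2), cursors c1@0 c2@0 c3@1, authorship ..
After op 3 (move_left): buffer="ye" (len 2), cursors c1@0 c2@0 c3@0, authorship ..
After op 4 (insert('g')): buffer="gggye" (len 5), cursors c1@3 c2@3 c3@3, authorship 123..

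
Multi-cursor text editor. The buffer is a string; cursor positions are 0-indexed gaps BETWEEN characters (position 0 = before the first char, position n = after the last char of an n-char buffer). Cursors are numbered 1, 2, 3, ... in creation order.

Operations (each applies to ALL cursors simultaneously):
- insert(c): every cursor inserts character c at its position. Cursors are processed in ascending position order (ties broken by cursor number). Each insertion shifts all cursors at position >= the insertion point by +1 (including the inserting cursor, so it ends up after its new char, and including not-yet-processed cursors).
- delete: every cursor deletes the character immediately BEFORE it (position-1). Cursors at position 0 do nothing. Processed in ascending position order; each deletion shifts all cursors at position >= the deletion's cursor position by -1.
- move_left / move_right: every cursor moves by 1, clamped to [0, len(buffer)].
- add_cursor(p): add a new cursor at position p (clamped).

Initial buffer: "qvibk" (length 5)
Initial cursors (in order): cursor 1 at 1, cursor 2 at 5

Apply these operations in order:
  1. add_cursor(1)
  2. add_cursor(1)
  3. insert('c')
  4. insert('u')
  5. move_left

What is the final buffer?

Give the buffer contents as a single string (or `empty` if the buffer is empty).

After op 1 (add_cursor(1)): buffer="qvibk" (len 5), cursors c1@1 c3@1 c2@5, authorship .....
After op 2 (add_cursor(1)): buffer="qvibk" (len 5), cursors c1@1 c3@1 c4@1 c2@5, authorship .....
After op 3 (insert('c')): buffer="qcccvibkc" (len 9), cursors c1@4 c3@4 c4@4 c2@9, authorship .134....2
After op 4 (insert('u')): buffer="qcccuuuvibkcu" (len 13), cursors c1@7 c3@7 c4@7 c2@13, authorship .134134....22
After op 5 (move_left): buffer="qcccuuuvibkcu" (len 13), cursors c1@6 c3@6 c4@6 c2@12, authorship .134134....22

Answer: qcccuuuvibkcu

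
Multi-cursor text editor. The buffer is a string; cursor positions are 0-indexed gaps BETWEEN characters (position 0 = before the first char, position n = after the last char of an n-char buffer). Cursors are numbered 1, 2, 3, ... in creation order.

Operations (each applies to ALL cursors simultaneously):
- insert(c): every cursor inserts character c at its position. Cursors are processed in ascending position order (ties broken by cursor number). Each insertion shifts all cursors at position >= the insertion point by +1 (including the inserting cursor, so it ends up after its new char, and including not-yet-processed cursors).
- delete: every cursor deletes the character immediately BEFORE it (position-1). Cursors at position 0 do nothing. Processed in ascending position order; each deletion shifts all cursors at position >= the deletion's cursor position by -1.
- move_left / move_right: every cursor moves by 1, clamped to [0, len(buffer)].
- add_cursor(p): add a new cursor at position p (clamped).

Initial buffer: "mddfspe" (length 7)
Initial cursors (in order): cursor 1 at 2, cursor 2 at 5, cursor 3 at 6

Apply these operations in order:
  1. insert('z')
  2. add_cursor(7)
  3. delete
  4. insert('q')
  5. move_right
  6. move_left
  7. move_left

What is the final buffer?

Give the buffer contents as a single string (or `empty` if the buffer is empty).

Answer: mdqdfqqpqe

Derivation:
After op 1 (insert('z')): buffer="mdzdfszpze" (len 10), cursors c1@3 c2@7 c3@9, authorship ..1...2.3.
After op 2 (add_cursor(7)): buffer="mdzdfszpze" (len 10), cursors c1@3 c2@7 c4@7 c3@9, authorship ..1...2.3.
After op 3 (delete): buffer="mddfpe" (len 6), cursors c1@2 c2@4 c4@4 c3@5, authorship ......
After op 4 (insert('q')): buffer="mdqdfqqpqe" (len 10), cursors c1@3 c2@7 c4@7 c3@9, authorship ..1..24.3.
After op 5 (move_right): buffer="mdqdfqqpqe" (len 10), cursors c1@4 c2@8 c4@8 c3@10, authorship ..1..24.3.
After op 6 (move_left): buffer="mdqdfqqpqe" (len 10), cursors c1@3 c2@7 c4@7 c3@9, authorship ..1..24.3.
After op 7 (move_left): buffer="mdqdfqqpqe" (len 10), cursors c1@2 c2@6 c4@6 c3@8, authorship ..1..24.3.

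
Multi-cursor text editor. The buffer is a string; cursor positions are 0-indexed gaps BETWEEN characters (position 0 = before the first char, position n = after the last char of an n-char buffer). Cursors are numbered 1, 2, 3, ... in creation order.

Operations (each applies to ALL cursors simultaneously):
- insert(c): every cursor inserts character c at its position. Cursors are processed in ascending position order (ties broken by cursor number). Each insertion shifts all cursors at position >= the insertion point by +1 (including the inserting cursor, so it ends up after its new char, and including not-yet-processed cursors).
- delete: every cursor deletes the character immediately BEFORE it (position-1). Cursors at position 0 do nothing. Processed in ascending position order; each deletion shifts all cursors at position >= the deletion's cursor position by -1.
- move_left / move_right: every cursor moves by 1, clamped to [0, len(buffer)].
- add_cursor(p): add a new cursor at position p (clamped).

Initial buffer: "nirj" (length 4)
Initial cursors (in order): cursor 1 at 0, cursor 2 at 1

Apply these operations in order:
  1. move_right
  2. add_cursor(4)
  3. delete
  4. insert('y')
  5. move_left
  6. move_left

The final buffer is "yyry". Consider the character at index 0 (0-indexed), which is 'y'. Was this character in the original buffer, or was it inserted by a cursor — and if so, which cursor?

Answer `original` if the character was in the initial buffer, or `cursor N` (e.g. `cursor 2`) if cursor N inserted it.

Answer: cursor 1

Derivation:
After op 1 (move_right): buffer="nirj" (len 4), cursors c1@1 c2@2, authorship ....
After op 2 (add_cursor(4)): buffer="nirj" (len 4), cursors c1@1 c2@2 c3@4, authorship ....
After op 3 (delete): buffer="r" (len 1), cursors c1@0 c2@0 c3@1, authorship .
After op 4 (insert('y')): buffer="yyry" (len 4), cursors c1@2 c2@2 c3@4, authorship 12.3
After op 5 (move_left): buffer="yyry" (len 4), cursors c1@1 c2@1 c3@3, authorship 12.3
After op 6 (move_left): buffer="yyry" (len 4), cursors c1@0 c2@0 c3@2, authorship 12.3
Authorship (.=original, N=cursor N): 1 2 . 3
Index 0: author = 1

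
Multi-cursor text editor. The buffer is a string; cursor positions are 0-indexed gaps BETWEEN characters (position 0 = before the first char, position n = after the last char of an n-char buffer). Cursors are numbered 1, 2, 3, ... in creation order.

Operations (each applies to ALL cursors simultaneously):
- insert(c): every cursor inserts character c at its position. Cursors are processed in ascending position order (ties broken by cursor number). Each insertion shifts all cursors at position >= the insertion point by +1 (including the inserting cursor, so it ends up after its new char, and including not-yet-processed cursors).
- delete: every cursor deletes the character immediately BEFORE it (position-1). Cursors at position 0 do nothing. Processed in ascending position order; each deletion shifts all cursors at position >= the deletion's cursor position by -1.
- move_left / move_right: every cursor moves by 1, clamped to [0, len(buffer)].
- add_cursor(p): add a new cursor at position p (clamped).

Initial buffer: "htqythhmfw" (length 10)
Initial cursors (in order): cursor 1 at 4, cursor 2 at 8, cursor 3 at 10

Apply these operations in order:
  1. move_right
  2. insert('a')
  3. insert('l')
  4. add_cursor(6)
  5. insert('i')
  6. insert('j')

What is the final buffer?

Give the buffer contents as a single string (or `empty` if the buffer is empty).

Answer: htqytaijlijhhmfalijwalij

Derivation:
After op 1 (move_right): buffer="htqythhmfw" (len 10), cursors c1@5 c2@9 c3@10, authorship ..........
After op 2 (insert('a')): buffer="htqytahhmfawa" (len 13), cursors c1@6 c2@11 c3@13, authorship .....1....2.3
After op 3 (insert('l')): buffer="htqytalhhmfalwal" (len 16), cursors c1@7 c2@13 c3@16, authorship .....11....22.33
After op 4 (add_cursor(6)): buffer="htqytalhhmfalwal" (len 16), cursors c4@6 c1@7 c2@13 c3@16, authorship .....11....22.33
After op 5 (insert('i')): buffer="htqytailihhmfaliwali" (len 20), cursors c4@7 c1@9 c2@16 c3@20, authorship .....1411....222.333
After op 6 (insert('j')): buffer="htqytaijlijhhmfalijwalij" (len 24), cursors c4@8 c1@11 c2@19 c3@24, authorship .....144111....2222.3333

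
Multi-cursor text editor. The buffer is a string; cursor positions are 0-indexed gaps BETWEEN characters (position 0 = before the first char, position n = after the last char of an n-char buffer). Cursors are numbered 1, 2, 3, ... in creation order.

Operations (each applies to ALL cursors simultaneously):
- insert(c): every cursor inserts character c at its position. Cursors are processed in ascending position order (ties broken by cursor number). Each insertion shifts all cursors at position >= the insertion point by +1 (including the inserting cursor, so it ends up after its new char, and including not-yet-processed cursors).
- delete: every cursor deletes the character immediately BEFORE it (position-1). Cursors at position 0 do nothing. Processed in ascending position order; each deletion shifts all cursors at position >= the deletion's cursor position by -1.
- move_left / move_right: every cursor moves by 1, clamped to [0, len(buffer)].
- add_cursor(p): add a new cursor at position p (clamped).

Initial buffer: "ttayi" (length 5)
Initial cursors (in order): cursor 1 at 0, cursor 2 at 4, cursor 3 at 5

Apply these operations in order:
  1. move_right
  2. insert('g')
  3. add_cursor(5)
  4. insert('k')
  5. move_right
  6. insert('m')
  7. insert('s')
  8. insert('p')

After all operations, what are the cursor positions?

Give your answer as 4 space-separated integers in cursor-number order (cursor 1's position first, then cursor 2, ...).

After op 1 (move_right): buffer="ttayi" (len 5), cursors c1@1 c2@5 c3@5, authorship .....
After op 2 (insert('g')): buffer="tgtayigg" (len 8), cursors c1@2 c2@8 c3@8, authorship .1....23
After op 3 (add_cursor(5)): buffer="tgtayigg" (len 8), cursors c1@2 c4@5 c2@8 c3@8, authorship .1....23
After op 4 (insert('k')): buffer="tgktaykiggkk" (len 12), cursors c1@3 c4@7 c2@12 c3@12, authorship .11...4.2323
After op 5 (move_right): buffer="tgktaykiggkk" (len 12), cursors c1@4 c4@8 c2@12 c3@12, authorship .11...4.2323
After op 6 (insert('m')): buffer="tgktmaykimggkkmm" (len 16), cursors c1@5 c4@10 c2@16 c3@16, authorship .11.1..4.4232323
After op 7 (insert('s')): buffer="tgktmsaykimsggkkmmss" (len 20), cursors c1@6 c4@12 c2@20 c3@20, authorship .11.11..4.4423232323
After op 8 (insert('p')): buffer="tgktmspaykimspggkkmmsspp" (len 24), cursors c1@7 c4@14 c2@24 c3@24, authorship .11.111..4.4442323232323

Answer: 7 24 24 14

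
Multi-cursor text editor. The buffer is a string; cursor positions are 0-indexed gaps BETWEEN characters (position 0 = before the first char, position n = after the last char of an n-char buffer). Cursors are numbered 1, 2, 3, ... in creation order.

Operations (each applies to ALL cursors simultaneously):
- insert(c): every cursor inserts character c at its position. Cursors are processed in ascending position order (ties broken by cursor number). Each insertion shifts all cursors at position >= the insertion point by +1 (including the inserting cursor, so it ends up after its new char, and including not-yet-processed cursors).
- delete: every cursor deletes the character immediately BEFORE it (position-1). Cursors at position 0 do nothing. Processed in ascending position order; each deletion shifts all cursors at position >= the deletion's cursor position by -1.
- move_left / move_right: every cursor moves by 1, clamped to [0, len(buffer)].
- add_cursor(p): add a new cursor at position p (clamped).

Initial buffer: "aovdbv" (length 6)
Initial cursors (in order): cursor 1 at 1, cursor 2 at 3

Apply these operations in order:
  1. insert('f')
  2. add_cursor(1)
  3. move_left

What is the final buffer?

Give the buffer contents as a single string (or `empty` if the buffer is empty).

After op 1 (insert('f')): buffer="afovfdbv" (len 8), cursors c1@2 c2@5, authorship .1..2...
After op 2 (add_cursor(1)): buffer="afovfdbv" (len 8), cursors c3@1 c1@2 c2@5, authorship .1..2...
After op 3 (move_left): buffer="afovfdbv" (len 8), cursors c3@0 c1@1 c2@4, authorship .1..2...

Answer: afovfdbv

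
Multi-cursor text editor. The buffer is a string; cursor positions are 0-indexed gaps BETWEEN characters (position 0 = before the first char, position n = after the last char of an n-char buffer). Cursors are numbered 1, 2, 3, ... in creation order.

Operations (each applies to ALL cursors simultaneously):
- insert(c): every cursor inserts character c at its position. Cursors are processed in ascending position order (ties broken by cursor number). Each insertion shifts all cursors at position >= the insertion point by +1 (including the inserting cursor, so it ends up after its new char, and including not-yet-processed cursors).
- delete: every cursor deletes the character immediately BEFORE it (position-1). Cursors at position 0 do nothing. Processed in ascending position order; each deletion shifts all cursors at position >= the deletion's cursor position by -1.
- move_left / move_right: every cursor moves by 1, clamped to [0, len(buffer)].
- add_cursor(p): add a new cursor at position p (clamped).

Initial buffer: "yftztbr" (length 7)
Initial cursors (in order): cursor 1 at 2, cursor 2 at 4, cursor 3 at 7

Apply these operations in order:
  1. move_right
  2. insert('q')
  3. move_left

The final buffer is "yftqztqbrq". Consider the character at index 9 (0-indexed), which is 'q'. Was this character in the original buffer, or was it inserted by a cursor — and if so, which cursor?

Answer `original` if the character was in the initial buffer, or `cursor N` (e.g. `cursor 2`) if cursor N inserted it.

After op 1 (move_right): buffer="yftztbr" (len 7), cursors c1@3 c2@5 c3@7, authorship .......
After op 2 (insert('q')): buffer="yftqztqbrq" (len 10), cursors c1@4 c2@7 c3@10, authorship ...1..2..3
After op 3 (move_left): buffer="yftqztqbrq" (len 10), cursors c1@3 c2@6 c3@9, authorship ...1..2..3
Authorship (.=original, N=cursor N): . . . 1 . . 2 . . 3
Index 9: author = 3

Answer: cursor 3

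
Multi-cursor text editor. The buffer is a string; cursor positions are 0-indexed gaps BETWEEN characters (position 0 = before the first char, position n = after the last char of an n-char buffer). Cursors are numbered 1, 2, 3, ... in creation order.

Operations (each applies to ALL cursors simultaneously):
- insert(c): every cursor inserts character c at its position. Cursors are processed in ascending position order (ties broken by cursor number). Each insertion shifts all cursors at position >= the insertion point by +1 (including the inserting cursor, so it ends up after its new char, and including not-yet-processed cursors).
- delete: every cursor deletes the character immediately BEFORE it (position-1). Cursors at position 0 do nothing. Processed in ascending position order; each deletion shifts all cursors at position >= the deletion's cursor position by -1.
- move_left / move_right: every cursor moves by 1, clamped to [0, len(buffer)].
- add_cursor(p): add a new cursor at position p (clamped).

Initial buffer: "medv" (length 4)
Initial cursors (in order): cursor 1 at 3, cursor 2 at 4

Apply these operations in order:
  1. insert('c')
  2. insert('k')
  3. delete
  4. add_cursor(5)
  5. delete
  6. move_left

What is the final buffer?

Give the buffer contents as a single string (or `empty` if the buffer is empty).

Answer: med

Derivation:
After op 1 (insert('c')): buffer="medcvc" (len 6), cursors c1@4 c2@6, authorship ...1.2
After op 2 (insert('k')): buffer="medckvck" (len 8), cursors c1@5 c2@8, authorship ...11.22
After op 3 (delete): buffer="medcvc" (len 6), cursors c1@4 c2@6, authorship ...1.2
After op 4 (add_cursor(5)): buffer="medcvc" (len 6), cursors c1@4 c3@5 c2@6, authorship ...1.2
After op 5 (delete): buffer="med" (len 3), cursors c1@3 c2@3 c3@3, authorship ...
After op 6 (move_left): buffer="med" (len 3), cursors c1@2 c2@2 c3@2, authorship ...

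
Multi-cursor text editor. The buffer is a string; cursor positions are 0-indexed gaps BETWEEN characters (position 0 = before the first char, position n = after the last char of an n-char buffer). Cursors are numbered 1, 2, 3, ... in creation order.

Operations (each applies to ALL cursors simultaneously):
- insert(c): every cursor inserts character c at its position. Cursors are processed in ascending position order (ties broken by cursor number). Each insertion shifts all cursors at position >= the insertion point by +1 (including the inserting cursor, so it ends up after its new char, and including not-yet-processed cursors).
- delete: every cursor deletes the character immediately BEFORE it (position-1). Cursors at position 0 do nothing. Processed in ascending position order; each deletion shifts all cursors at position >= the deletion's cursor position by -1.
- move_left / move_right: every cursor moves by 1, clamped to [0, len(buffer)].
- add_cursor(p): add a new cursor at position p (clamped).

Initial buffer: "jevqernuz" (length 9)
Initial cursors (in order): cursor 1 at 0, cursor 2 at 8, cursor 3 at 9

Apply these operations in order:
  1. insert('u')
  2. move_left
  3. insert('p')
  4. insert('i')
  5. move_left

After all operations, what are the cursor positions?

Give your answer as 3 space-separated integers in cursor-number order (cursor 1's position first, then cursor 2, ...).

After op 1 (insert('u')): buffer="ujevqernuuzu" (len 12), cursors c1@1 c2@10 c3@12, authorship 1........2.3
After op 2 (move_left): buffer="ujevqernuuzu" (len 12), cursors c1@0 c2@9 c3@11, authorship 1........2.3
After op 3 (insert('p')): buffer="pujevqernupuzpu" (len 15), cursors c1@1 c2@11 c3@14, authorship 11........22.33
After op 4 (insert('i')): buffer="piujevqernupiuzpiu" (len 18), cursors c1@2 c2@13 c3@17, authorship 111........222.333
After op 5 (move_left): buffer="piujevqernupiuzpiu" (len 18), cursors c1@1 c2@12 c3@16, authorship 111........222.333

Answer: 1 12 16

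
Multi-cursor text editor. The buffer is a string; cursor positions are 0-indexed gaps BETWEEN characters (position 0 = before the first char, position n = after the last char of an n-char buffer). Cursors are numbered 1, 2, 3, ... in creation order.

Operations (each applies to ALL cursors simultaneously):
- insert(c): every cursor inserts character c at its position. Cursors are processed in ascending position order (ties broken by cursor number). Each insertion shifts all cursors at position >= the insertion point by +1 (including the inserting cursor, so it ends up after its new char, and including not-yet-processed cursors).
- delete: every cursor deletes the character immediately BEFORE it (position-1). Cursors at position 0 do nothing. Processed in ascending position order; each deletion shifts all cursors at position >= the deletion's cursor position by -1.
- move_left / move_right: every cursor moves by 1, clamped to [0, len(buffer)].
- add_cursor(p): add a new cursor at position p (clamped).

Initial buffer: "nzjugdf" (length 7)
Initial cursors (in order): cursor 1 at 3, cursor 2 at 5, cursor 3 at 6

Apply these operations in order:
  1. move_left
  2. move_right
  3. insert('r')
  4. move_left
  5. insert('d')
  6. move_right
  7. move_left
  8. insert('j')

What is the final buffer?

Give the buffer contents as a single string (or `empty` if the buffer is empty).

After op 1 (move_left): buffer="nzjugdf" (len 7), cursors c1@2 c2@4 c3@5, authorship .......
After op 2 (move_right): buffer="nzjugdf" (len 7), cursors c1@3 c2@5 c3@6, authorship .......
After op 3 (insert('r')): buffer="nzjrugrdrf" (len 10), cursors c1@4 c2@7 c3@9, authorship ...1..2.3.
After op 4 (move_left): buffer="nzjrugrdrf" (len 10), cursors c1@3 c2@6 c3@8, authorship ...1..2.3.
After op 5 (insert('d')): buffer="nzjdrugdrddrf" (len 13), cursors c1@4 c2@8 c3@11, authorship ...11..22.33.
After op 6 (move_right): buffer="nzjdrugdrddrf" (len 13), cursors c1@5 c2@9 c3@12, authorship ...11..22.33.
After op 7 (move_left): buffer="nzjdrugdrddrf" (len 13), cursors c1@4 c2@8 c3@11, authorship ...11..22.33.
After op 8 (insert('j')): buffer="nzjdjrugdjrddjrf" (len 16), cursors c1@5 c2@10 c3@14, authorship ...111..222.333.

Answer: nzjdjrugdjrddjrf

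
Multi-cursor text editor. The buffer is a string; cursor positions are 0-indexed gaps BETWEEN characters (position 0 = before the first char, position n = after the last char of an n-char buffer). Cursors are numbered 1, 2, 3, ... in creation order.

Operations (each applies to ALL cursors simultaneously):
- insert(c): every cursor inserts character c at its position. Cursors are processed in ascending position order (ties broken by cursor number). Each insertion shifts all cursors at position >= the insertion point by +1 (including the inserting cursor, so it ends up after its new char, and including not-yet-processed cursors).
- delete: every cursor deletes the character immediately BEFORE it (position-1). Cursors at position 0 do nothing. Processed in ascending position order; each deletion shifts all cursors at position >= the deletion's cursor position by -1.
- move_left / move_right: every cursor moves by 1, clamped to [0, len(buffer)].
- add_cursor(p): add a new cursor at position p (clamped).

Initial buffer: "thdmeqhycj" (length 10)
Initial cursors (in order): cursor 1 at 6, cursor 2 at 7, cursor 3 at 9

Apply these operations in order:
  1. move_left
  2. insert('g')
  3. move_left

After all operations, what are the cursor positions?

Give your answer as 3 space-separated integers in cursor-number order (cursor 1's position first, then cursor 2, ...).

After op 1 (move_left): buffer="thdmeqhycj" (len 10), cursors c1@5 c2@6 c3@8, authorship ..........
After op 2 (insert('g')): buffer="thdmegqghygcj" (len 13), cursors c1@6 c2@8 c3@11, authorship .....1.2..3..
After op 3 (move_left): buffer="thdmegqghygcj" (len 13), cursors c1@5 c2@7 c3@10, authorship .....1.2..3..

Answer: 5 7 10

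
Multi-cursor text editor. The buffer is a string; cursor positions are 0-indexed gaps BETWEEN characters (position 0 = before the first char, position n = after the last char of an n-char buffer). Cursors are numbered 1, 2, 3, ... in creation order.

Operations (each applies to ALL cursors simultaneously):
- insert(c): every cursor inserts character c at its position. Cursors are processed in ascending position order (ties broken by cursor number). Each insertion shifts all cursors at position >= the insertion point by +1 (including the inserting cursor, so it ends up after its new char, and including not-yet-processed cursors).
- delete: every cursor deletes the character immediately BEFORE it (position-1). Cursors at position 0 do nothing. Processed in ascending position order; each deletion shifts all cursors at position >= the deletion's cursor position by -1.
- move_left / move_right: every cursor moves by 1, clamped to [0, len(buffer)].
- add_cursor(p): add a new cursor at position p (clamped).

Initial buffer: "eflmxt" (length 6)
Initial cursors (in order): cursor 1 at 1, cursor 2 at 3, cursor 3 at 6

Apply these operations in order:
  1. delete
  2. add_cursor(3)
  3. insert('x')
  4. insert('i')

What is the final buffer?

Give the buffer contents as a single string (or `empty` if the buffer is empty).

Answer: xifximxxxii

Derivation:
After op 1 (delete): buffer="fmx" (len 3), cursors c1@0 c2@1 c3@3, authorship ...
After op 2 (add_cursor(3)): buffer="fmx" (len 3), cursors c1@0 c2@1 c3@3 c4@3, authorship ...
After op 3 (insert('x')): buffer="xfxmxxx" (len 7), cursors c1@1 c2@3 c3@7 c4@7, authorship 1.2..34
After op 4 (insert('i')): buffer="xifximxxxii" (len 11), cursors c1@2 c2@5 c3@11 c4@11, authorship 11.22..3434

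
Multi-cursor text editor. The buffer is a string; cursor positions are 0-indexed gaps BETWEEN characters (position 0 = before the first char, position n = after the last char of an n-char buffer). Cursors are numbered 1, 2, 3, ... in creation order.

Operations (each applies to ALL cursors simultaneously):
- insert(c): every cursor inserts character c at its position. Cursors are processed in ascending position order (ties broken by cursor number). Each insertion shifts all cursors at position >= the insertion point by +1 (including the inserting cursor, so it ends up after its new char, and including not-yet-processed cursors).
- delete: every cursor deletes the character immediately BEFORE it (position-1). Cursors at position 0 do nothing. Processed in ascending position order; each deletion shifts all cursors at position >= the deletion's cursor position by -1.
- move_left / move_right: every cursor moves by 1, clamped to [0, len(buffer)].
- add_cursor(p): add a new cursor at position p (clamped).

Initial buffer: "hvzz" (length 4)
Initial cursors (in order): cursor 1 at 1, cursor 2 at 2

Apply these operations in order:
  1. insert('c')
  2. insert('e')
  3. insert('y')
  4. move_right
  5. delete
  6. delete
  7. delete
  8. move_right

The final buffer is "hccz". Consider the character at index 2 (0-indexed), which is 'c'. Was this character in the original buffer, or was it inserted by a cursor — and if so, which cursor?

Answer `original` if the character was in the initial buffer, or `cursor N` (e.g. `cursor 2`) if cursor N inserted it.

Answer: cursor 2

Derivation:
After op 1 (insert('c')): buffer="hcvczz" (len 6), cursors c1@2 c2@4, authorship .1.2..
After op 2 (insert('e')): buffer="hcevcezz" (len 8), cursors c1@3 c2@6, authorship .11.22..
After op 3 (insert('y')): buffer="hceyvceyzz" (len 10), cursors c1@4 c2@8, authorship .111.222..
After op 4 (move_right): buffer="hceyvceyzz" (len 10), cursors c1@5 c2@9, authorship .111.222..
After op 5 (delete): buffer="hceyceyz" (len 8), cursors c1@4 c2@7, authorship .111222.
After op 6 (delete): buffer="hcecez" (len 6), cursors c1@3 c2@5, authorship .1122.
After op 7 (delete): buffer="hccz" (len 4), cursors c1@2 c2@3, authorship .12.
After op 8 (move_right): buffer="hccz" (len 4), cursors c1@3 c2@4, authorship .12.
Authorship (.=original, N=cursor N): . 1 2 .
Index 2: author = 2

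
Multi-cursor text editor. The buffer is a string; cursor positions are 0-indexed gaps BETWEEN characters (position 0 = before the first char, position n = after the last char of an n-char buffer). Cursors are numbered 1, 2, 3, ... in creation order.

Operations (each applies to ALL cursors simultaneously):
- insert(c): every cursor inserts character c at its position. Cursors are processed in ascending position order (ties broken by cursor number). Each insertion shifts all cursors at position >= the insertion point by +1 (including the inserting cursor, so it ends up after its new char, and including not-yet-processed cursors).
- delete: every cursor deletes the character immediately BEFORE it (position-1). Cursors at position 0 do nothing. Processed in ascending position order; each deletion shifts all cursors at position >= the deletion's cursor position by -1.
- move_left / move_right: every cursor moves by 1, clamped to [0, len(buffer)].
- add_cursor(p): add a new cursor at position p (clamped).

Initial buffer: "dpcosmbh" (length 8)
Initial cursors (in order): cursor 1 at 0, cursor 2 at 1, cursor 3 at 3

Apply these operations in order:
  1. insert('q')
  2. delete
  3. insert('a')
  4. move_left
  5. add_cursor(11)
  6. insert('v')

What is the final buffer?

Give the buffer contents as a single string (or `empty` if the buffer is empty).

Answer: vadvapcvaosmbhv

Derivation:
After op 1 (insert('q')): buffer="qdqpcqosmbh" (len 11), cursors c1@1 c2@3 c3@6, authorship 1.2..3.....
After op 2 (delete): buffer="dpcosmbh" (len 8), cursors c1@0 c2@1 c3@3, authorship ........
After op 3 (insert('a')): buffer="adapcaosmbh" (len 11), cursors c1@1 c2@3 c3@6, authorship 1.2..3.....
After op 4 (move_left): buffer="adapcaosmbh" (len 11), cursors c1@0 c2@2 c3@5, authorship 1.2..3.....
After op 5 (add_cursor(11)): buffer="adapcaosmbh" (len 11), cursors c1@0 c2@2 c3@5 c4@11, authorship 1.2..3.....
After op 6 (insert('v')): buffer="vadvapcvaosmbhv" (len 15), cursors c1@1 c2@4 c3@8 c4@15, authorship 11.22..33.....4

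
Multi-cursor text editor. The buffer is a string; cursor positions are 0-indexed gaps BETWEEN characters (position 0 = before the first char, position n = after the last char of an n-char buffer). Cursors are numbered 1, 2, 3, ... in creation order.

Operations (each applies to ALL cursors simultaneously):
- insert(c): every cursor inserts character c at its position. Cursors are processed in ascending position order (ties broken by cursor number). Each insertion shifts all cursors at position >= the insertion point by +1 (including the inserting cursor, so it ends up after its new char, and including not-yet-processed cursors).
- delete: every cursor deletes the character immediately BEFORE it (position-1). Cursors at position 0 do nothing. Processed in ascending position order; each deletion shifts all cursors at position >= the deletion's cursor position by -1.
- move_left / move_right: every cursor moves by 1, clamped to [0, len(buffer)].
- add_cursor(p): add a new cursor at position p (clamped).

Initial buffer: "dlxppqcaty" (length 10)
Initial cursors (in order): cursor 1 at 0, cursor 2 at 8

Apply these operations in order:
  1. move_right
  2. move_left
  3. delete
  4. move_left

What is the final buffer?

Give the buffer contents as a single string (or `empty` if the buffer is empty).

After op 1 (move_right): buffer="dlxppqcaty" (len 10), cursors c1@1 c2@9, authorship ..........
After op 2 (move_left): buffer="dlxppqcaty" (len 10), cursors c1@0 c2@8, authorship ..........
After op 3 (delete): buffer="dlxppqcty" (len 9), cursors c1@0 c2@7, authorship .........
After op 4 (move_left): buffer="dlxppqcty" (len 9), cursors c1@0 c2@6, authorship .........

Answer: dlxppqcty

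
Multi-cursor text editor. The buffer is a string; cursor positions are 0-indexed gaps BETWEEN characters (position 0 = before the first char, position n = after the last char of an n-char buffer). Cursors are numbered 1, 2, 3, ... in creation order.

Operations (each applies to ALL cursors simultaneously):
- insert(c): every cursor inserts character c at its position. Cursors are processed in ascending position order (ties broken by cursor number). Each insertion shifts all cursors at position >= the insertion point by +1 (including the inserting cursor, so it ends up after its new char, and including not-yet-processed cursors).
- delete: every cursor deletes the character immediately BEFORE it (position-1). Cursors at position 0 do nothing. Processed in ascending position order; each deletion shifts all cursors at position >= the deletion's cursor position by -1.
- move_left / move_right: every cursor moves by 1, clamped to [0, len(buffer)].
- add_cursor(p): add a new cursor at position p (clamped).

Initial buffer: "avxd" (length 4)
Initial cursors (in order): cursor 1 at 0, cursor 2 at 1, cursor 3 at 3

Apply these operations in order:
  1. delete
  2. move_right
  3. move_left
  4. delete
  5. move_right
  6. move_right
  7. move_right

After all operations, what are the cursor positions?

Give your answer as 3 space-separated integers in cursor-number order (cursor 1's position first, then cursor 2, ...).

After op 1 (delete): buffer="vd" (len 2), cursors c1@0 c2@0 c3@1, authorship ..
After op 2 (move_right): buffer="vd" (len 2), cursors c1@1 c2@1 c3@2, authorship ..
After op 3 (move_left): buffer="vd" (len 2), cursors c1@0 c2@0 c3@1, authorship ..
After op 4 (delete): buffer="d" (len 1), cursors c1@0 c2@0 c3@0, authorship .
After op 5 (move_right): buffer="d" (len 1), cursors c1@1 c2@1 c3@1, authorship .
After op 6 (move_right): buffer="d" (len 1), cursors c1@1 c2@1 c3@1, authorship .
After op 7 (move_right): buffer="d" (len 1), cursors c1@1 c2@1 c3@1, authorship .

Answer: 1 1 1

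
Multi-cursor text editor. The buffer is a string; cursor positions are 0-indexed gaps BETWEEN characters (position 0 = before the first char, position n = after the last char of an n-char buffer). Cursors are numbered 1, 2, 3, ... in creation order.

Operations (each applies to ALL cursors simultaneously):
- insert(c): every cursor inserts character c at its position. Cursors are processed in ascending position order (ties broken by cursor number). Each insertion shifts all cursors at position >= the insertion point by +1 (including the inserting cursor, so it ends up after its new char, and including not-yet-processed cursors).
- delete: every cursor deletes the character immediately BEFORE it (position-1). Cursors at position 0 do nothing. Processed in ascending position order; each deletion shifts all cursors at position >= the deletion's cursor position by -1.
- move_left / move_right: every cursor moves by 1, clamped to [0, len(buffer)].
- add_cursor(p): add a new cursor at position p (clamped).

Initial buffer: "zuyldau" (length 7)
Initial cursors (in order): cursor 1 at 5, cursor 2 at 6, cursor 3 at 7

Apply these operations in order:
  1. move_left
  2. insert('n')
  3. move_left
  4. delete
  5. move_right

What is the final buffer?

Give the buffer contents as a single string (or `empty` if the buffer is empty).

After op 1 (move_left): buffer="zuyldau" (len 7), cursors c1@4 c2@5 c3@6, authorship .......
After op 2 (insert('n')): buffer="zuylndnanu" (len 10), cursors c1@5 c2@7 c3@9, authorship ....1.2.3.
After op 3 (move_left): buffer="zuylndnanu" (len 10), cursors c1@4 c2@6 c3@8, authorship ....1.2.3.
After op 4 (delete): buffer="zuynnnu" (len 7), cursors c1@3 c2@4 c3@5, authorship ...123.
After op 5 (move_right): buffer="zuynnnu" (len 7), cursors c1@4 c2@5 c3@6, authorship ...123.

Answer: zuynnnu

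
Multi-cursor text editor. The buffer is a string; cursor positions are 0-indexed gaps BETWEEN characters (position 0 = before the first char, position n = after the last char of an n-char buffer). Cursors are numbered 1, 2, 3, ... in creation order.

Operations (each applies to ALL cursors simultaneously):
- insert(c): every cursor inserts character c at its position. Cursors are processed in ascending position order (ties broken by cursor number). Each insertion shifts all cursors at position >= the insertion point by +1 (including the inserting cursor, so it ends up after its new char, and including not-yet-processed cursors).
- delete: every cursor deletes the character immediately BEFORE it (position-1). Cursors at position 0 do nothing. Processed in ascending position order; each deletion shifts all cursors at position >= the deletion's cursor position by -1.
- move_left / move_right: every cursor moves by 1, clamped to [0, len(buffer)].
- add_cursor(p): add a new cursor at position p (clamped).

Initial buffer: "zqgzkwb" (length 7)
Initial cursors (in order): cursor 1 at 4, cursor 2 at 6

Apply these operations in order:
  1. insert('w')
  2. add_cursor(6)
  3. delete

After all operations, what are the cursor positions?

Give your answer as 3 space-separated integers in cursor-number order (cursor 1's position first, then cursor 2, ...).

Answer: 4 5 4

Derivation:
After op 1 (insert('w')): buffer="zqgzwkwwb" (len 9), cursors c1@5 c2@8, authorship ....1..2.
After op 2 (add_cursor(6)): buffer="zqgzwkwwb" (len 9), cursors c1@5 c3@6 c2@8, authorship ....1..2.
After op 3 (delete): buffer="zqgzwb" (len 6), cursors c1@4 c3@4 c2@5, authorship ......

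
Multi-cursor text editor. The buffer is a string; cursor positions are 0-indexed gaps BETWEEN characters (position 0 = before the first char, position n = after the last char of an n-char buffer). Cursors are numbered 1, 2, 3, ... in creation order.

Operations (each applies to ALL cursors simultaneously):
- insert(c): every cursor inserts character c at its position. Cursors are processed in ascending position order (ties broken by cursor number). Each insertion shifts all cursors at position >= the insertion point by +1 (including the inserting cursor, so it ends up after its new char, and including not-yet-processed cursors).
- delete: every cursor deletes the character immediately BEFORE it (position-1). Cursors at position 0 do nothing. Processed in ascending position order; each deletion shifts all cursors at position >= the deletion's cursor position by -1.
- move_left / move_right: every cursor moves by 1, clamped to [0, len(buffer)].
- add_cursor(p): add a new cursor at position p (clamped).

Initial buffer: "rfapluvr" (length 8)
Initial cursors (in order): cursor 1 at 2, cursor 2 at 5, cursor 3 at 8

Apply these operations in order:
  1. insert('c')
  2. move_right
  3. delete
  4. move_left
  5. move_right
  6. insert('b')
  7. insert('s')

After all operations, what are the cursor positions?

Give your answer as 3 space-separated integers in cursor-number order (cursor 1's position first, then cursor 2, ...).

After op 1 (insert('c')): buffer="rfcaplcuvrc" (len 11), cursors c1@3 c2@7 c3@11, authorship ..1...2...3
After op 2 (move_right): buffer="rfcaplcuvrc" (len 11), cursors c1@4 c2@8 c3@11, authorship ..1...2...3
After op 3 (delete): buffer="rfcplcvr" (len 8), cursors c1@3 c2@6 c3@8, authorship ..1..2..
After op 4 (move_left): buffer="rfcplcvr" (len 8), cursors c1@2 c2@5 c3@7, authorship ..1..2..
After op 5 (move_right): buffer="rfcplcvr" (len 8), cursors c1@3 c2@6 c3@8, authorship ..1..2..
After op 6 (insert('b')): buffer="rfcbplcbvrb" (len 11), cursors c1@4 c2@8 c3@11, authorship ..11..22..3
After op 7 (insert('s')): buffer="rfcbsplcbsvrbs" (len 14), cursors c1@5 c2@10 c3@14, authorship ..111..222..33

Answer: 5 10 14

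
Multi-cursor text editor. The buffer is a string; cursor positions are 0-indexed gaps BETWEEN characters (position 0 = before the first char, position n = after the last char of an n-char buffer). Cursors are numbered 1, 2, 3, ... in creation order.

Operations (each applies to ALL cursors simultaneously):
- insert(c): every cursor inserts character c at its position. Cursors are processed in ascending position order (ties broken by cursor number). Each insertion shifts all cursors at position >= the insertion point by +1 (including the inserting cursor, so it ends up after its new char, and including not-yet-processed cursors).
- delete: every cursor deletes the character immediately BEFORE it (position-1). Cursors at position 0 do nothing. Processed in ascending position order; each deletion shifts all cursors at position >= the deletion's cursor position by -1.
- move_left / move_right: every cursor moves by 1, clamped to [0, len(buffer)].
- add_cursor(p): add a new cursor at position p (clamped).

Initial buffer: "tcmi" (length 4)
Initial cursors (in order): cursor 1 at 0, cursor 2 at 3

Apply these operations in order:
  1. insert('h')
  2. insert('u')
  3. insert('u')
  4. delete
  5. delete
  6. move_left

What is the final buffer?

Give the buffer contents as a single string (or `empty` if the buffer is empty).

Answer: htcmhi

Derivation:
After op 1 (insert('h')): buffer="htcmhi" (len 6), cursors c1@1 c2@5, authorship 1...2.
After op 2 (insert('u')): buffer="hutcmhui" (len 8), cursors c1@2 c2@7, authorship 11...22.
After op 3 (insert('u')): buffer="huutcmhuui" (len 10), cursors c1@3 c2@9, authorship 111...222.
After op 4 (delete): buffer="hutcmhui" (len 8), cursors c1@2 c2@7, authorship 11...22.
After op 5 (delete): buffer="htcmhi" (len 6), cursors c1@1 c2@5, authorship 1...2.
After op 6 (move_left): buffer="htcmhi" (len 6), cursors c1@0 c2@4, authorship 1...2.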